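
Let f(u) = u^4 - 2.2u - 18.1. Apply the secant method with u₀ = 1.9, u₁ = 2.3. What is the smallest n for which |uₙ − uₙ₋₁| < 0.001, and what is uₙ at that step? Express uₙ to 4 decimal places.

n = 5, uₙ = 2.1879

f(1.9) = -9.247900, f(2.3) = 4.824100
u₂ = 2.300000 − 4.824100·(0.400000)/(14.072000) = 2.162874;  |Δ| = 0.137126
f(2.162874) = -0.974423
u₃ = 2.162874 − (-0.974423)·(-0.137126)/(-5.798523) = 2.185917;  |Δ| = 0.023044
f(2.185917) = -0.077490
u₄ = 2.185917 − (-0.077490)·(0.023044)/(0.896933) = 2.187908;  |Δ| = 0.001991
f(2.187908) = 0.001420
u₅ = 2.187908 − 0.001420·(0.001991)/(0.078909) = 2.187872;  |Δ| = 0.000036
|u₅ − u₄| = 0.000036 < 0.001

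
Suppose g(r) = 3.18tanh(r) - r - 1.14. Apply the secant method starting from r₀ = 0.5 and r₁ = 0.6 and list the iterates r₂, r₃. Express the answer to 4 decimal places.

0.6233, 0.6261

g(0.5) = -0.170467, g(0.6) = -0.032182
r₂ = 0.600000 − (-0.032182)·(0.600000 − 0.500000) / (-0.032182 − (-0.170467)) = 0.600000 − (-0.003218)/(0.138285) = 0.623272
g(0.623272) = -0.003453
r₃ = 0.623272 − (-0.003453)·(0.623272 − 0.600000) / (-0.003453 − (-0.032182)) = 0.623272 − (-0.000080)/(0.028730) = 0.626069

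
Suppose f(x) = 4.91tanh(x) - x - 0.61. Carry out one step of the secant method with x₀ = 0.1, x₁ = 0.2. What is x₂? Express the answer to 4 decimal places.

0.1581

f(0.1) = -0.220630, f(0.2) = 0.159113
x₂ = 0.200000 − 0.159113·(0.200000 − 0.100000) / (0.159113 − (-0.220630)) = 0.200000 − (0.015911)/(0.379743) = 0.158100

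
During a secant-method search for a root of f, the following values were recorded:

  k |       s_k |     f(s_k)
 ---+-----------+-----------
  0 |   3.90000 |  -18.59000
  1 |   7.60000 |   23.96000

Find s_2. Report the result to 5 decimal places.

5.51652

s_2 = 7.60000 − 23.96000·(7.60000 − 3.90000) / (23.96000 − (-18.59000))
   = 7.60000 − (88.6520000)/(42.5500000) = 5.5165217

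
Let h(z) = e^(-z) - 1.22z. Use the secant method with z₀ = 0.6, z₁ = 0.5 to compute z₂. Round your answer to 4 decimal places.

0.4981

h(0.6) = -0.183188, h(0.5) = -0.003469
z₂ = 0.500000 − (-0.003469)·(0.500000 − 0.600000) / (-0.003469 − (-0.183188)) = 0.500000 − (0.000347)/(0.179719) = 0.498070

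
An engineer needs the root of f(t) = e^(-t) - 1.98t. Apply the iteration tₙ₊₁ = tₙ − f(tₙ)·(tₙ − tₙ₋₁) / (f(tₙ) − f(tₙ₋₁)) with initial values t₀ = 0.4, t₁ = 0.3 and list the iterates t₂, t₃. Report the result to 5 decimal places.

0.35468, 0.35436

f(0.4) = -0.1216800, f(0.3) = 0.1468182
t₂ = 0.3000000 − 0.1468182·(0.3000000 − 0.4000000) / (0.1468182 − (-0.1216800)) = 0.3000000 − (-0.0146818)/(0.2684982) = 0.3546813
f(0.3546813) = -0.0008720
t₃ = 0.3546813 − (-0.0008720)·(0.3546813 − 0.3000000) / (-0.0008720 − 0.1468182) = 0.3546813 − (-0.0000477)/(-0.1476902) = 0.3543584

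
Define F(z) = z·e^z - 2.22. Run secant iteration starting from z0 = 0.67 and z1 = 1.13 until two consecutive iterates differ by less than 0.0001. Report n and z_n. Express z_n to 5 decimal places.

n = 6, z_n = 0.90136

F(0.67) = -0.9106610, F(1.13) = 1.2780918
z2 = 1.1300000 − 1.2780918·(0.4600000)/(2.1887528) = 0.8613894;  |Δ| = 0.2686106
F(0.8613894) = -0.1815683
z3 = 0.8613894 − (-0.1815683)·(-0.2686106)/(-1.4596601) = 0.8948021;  |Δ| = 0.0334127
F(0.8948021) = -0.0305523
z4 = 0.8948021 − (-0.0305523)·(0.0334127)/(0.1510160) = 0.9015618;  |Δ| = 0.0067598
F(0.9015618) = 0.0009504
z5 = 0.9015618 − 0.0009504·(0.0067598)/(0.0315026) = 0.9013579;  |Δ| = 0.0002039
F(0.9013579) = -0.0000048
z6 = 0.9013579 − (-0.0000048)·(-0.0002039)/(-0.0009551) = 0.9013589;  |Δ| = 0.0000010
|z6 − z5| = 0.0000010 < 0.0001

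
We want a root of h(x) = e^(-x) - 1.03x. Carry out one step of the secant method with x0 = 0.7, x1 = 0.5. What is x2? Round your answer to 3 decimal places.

h(0.7) = -0.22441, h(0.5) = 0.09153
x2 = 0.50000 − 0.09153·(0.50000 − 0.70000) / (0.09153 − (-0.22441)) = 0.50000 − (-0.01831)/(0.31595) = 0.55794

0.558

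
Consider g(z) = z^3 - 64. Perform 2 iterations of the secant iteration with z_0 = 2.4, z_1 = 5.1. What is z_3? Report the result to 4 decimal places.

3.8870

g(2.4) = -50.176000, g(5.1) = 68.651000
z_2 = 5.100000 − 68.651000·(5.100000 − 2.400000) / (68.651000 − (-50.176000)) = 5.100000 − (185.357700)/(118.827000) = 3.540105
g(3.540105) = -19.634206
z_3 = 3.540105 − (-19.634206)·(3.540105 − 5.100000) / (-19.634206 − 68.651000) = 3.540105 − (30.627310)/(-88.285206) = 3.887018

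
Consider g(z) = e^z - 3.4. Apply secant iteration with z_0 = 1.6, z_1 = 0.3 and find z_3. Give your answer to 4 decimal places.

1.3257

g(1.6) = 1.553032, g(0.3) = -2.050141
z_2 = 0.300000 − (-2.050141)·(0.300000 − 1.600000) / (-2.050141 − 1.553032) = 0.300000 − (2.665184)/(-3.603174) = 1.039677
g(1.039677) = -0.571698
z_3 = 1.039677 − (-0.571698)·(1.039677 − 0.300000) / (-0.571698 − (-2.050141)) = 1.039677 − (-0.422871)/(1.478444) = 1.325701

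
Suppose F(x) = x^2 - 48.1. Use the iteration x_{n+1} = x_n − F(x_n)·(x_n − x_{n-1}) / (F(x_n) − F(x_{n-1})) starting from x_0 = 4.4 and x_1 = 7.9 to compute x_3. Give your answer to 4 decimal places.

F(4.4) = -28.740000, F(7.9) = 14.310000
x_2 = 7.900000 − 14.310000·(7.900000 − 4.400000) / (14.310000 − (-28.740000)) = 7.900000 − (50.085000)/(43.050000) = 6.736585
F(6.736585) = -2.718418
x_3 = 6.736585 − (-2.718418)·(6.736585 − 7.900000) / (-2.718418 − 14.310000) = 6.736585 − (3.162647)/(-17.028418) = 6.922313

6.9223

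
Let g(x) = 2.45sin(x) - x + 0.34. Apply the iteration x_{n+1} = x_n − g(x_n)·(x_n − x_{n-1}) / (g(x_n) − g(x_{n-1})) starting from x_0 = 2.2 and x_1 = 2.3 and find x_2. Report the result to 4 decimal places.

g(2.2) = 0.120816, g(2.3) = -0.133022
x_2 = 2.300000 − (-0.133022)·(2.300000 − 2.200000) / (-0.133022 − 0.120816) = 2.300000 − (-0.013302)/(-0.253838) = 2.247596

2.2476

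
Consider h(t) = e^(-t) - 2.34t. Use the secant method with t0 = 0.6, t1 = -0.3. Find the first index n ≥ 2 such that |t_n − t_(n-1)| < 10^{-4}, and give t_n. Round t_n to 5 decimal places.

n = 5, t_n = 0.31262

h(0.6) = -0.8551884, h(-0.3) = 2.0518588
t2 = -0.3000000 − 2.0518588·(-0.9000000)/(2.9070472) = 0.3352401;  |Δ| = 0.6352401
h(0.3352401) = -0.0692955
t3 = 0.3352401 − (-0.0692955)·(0.6352401)/(-2.1211543) = 0.3144876;  |Δ| = 0.0207525
h(0.3144876) = -0.0057381
t4 = 0.3144876 − (-0.0057381)·(-0.0207525)/(0.0635574) = 0.3126140;  |Δ| = 0.0018736
h(0.3126140) = 0.0000154
t5 = 0.3126140 − 0.0000154·(-0.0018736)/(0.0057534) = 0.3126190;  |Δ| = 0.0000050
|t5 − t4| = 0.0000050 < 10^{-4}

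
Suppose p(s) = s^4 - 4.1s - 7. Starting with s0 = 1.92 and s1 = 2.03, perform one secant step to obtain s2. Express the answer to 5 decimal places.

1.96796

p(1.92) = -1.2824550, p(2.03) = 1.6588168
s2 = 2.0300000 − 1.6588168·(2.0300000 − 1.9200000) / (1.6588168 − (-1.2824550)) = 2.0300000 − (0.1824698)/(2.9412718) = 1.9679623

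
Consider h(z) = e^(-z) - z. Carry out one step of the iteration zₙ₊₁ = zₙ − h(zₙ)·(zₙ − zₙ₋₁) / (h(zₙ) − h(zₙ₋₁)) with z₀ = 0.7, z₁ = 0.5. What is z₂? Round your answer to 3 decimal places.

0.569

h(0.7) = -0.20341, h(0.5) = 0.10653
z₂ = 0.50000 − 0.10653·(0.50000 − 0.70000) / (0.10653 − (-0.20341)) = 0.50000 − (-0.02131)/(0.30995) = 0.56874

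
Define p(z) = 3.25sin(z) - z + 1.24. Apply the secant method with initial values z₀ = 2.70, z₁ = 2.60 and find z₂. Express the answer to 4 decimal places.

p(2.70) = -0.071015, p(2.60) = 0.315379
z₂ = 2.600000 − 0.315379·(2.600000 − 2.700000) / (0.315379 − (-0.071015)) = 2.600000 − (-0.031538)/(0.386395) = 2.681621

2.6816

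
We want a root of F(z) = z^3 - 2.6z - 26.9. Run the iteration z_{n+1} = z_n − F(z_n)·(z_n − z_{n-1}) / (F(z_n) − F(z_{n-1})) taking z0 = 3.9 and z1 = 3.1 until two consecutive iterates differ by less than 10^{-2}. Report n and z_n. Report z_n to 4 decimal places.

F(3.9) = 22.279000, F(3.1) = -5.169000
z2 = 3.100000 − (-5.169000)·(-0.800000)/(-27.448000) = 3.250656;  |Δ| = 0.150656
F(3.250656) = -1.002796
z3 = 3.250656 − (-1.002796)·(0.150656)/(4.166204) = 3.286918;  |Δ| = 0.036262
F(3.286918) = 0.065325
z4 = 3.286918 − 0.065325·(0.036262)/(1.068120) = 3.284701;  |Δ| = 0.002218
|z4 − z3| = 0.002218 < 10^{-2}

n = 4, z_n = 3.2847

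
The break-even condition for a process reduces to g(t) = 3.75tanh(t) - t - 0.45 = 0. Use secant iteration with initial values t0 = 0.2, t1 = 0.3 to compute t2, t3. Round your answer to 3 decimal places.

g(0.2) = 0.09016, g(0.3) = 0.34242
t2 = 0.30000 − 0.34242·(0.30000 − 0.20000) / (0.34242 − 0.09016) = 0.30000 − (0.03424)/(0.25226) = 0.16426
g(0.16426) = -0.00376
t3 = 0.16426 − (-0.00376)·(0.16426 − 0.30000) / (-0.00376 − 0.34242) = 0.16426 − (0.00051)/(-0.34619) = 0.16574

0.164, 0.166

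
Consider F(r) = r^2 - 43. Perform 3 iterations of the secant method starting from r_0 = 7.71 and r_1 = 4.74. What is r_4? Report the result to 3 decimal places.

6.557

F(7.71) = 16.44410, F(4.74) = -20.53240
r_2 = 4.74000 − (-20.53240)·(4.74000 − 7.71000) / (-20.53240 − 16.44410) = 4.74000 − (60.98123)/(-36.97650) = 6.38919
F(6.38919) = -2.17827
r_3 = 6.38919 − (-2.17827)·(6.38919 − 4.74000) / (-2.17827 − (-20.53240)) = 6.38919 − (-3.59237)/(18.35413) = 6.58491
F(6.58491) = 0.36110
r_4 = 6.58491 − 0.36110·(6.58491 − 6.38919) / (0.36110 − (-2.17827)) = 6.58491 − (0.07068)/(2.53936) = 6.55708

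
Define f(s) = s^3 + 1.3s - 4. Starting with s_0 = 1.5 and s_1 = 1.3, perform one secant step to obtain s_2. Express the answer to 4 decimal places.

1.3157

f(1.5) = 1.325000, f(1.3) = -0.113000
s_2 = 1.300000 − (-0.113000)·(1.300000 − 1.500000) / (-0.113000 − 1.325000) = 1.300000 − (0.022600)/(-1.438000) = 1.315716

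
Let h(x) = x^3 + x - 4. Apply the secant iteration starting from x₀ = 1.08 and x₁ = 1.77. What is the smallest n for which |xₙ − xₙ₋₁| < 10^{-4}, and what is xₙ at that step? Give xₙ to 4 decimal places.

h(1.08) = -1.660288, h(1.77) = 3.315233
x₂ = 1.770000 − 3.315233·(0.690000)/(4.975521) = 1.310247;  |Δ| = 0.459753
h(1.310247) = -0.440390
x₃ = 1.310247 − (-0.440390)·(-0.459753)/(-3.755623) = 1.364158;  |Δ| = 0.053911
h(1.364158) = -0.097241
x₄ = 1.364158 − (-0.097241)·(0.053911)/(0.343149) = 1.379436;  |Δ| = 0.015277
h(1.379436) = 0.004285
x₅ = 1.379436 − 0.004285·(0.015277)/(0.101526) = 1.378791;  |Δ| = 0.000645
h(1.378791) = -0.000039
x₆ = 1.378791 − (-0.000039)·(-0.000645)/(-0.004324) = 1.378797;  |Δ| = 0.000006
|x₆ − x₅| = 0.000006 < 10^{-4}

n = 6, xₙ = 1.3788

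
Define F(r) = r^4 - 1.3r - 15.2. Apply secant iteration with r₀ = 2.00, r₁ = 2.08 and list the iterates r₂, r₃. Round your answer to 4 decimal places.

F(2.00) = -1.800000, F(2.08) = 0.813737
r₂ = 2.080000 − 0.813737·(2.080000 − 2.000000) / (0.813737 − (-1.800000)) = 2.080000 − (0.065099)/(2.613737) = 2.055094
F(2.055094) = -0.034434
r₃ = 2.055094 − (-0.034434)·(2.055094 − 2.080000) / (-0.034434 − 0.813737) = 2.055094 − (0.000858)/(-0.848171) = 2.056105

2.0551, 2.0561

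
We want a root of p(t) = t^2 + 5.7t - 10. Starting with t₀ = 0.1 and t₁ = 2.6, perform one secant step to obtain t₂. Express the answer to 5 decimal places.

p(0.1) = -9.4200000, p(2.6) = 11.5800000
t₂ = 2.6000000 − 11.5800000·(2.6000000 − 0.1000000) / (11.5800000 − (-9.4200000)) = 2.6000000 − (28.9500000)/(21.0000000) = 1.2214286

1.22143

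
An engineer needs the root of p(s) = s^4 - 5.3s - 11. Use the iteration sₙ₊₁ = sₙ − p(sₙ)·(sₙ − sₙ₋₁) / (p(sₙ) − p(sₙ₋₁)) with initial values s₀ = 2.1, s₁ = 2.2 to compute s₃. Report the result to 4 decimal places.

p(2.1) = -2.681900, p(2.2) = 0.765600
s₂ = 2.200000 − 0.765600·(2.200000 − 2.100000) / (0.765600 − (-2.681900)) = 2.200000 − (0.076560)/(3.447500) = 2.177793
p(2.177793) = -0.048333
s₃ = 2.177793 − (-0.048333)·(2.177793 − 2.200000) / (-0.048333 − 0.765600) = 2.177793 − (0.001073)/(-0.813933) = 2.179111

2.1791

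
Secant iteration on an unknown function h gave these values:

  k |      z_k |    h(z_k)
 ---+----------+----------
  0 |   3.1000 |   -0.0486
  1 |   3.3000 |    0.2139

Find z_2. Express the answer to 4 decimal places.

z_2 = 3.3000 − 0.2139·(3.3000 − 3.1000) / (0.2139 − (-0.0486))
   = 3.3000 − (0.042780)/(0.262500) = 3.137029

3.1370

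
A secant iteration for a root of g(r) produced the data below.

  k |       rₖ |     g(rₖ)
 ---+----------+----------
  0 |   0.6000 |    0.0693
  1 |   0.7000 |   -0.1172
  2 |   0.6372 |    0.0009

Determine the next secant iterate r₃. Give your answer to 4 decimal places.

0.6377

r₃ = 0.6372 − 0.0009·(0.6372 − 0.7000) / (0.0009 − (-0.1172))
   = 0.6372 − (-0.000057)/(0.118100) = 0.637679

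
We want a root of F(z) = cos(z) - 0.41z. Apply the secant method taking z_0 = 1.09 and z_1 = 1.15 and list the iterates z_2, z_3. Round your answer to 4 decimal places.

1.1019, 1.1020

F(1.09) = 0.015585, F(1.15) = -0.063013
z_2 = 1.150000 − (-0.063013)·(1.150000 − 1.090000) / (-0.063013 − 0.015585) = 1.150000 − (-0.003781)/(-0.078598) = 1.101898
F(1.101898) = 0.000126
z_3 = 1.101898 − 0.000126·(1.101898 − 1.150000) / (0.000126 − (-0.063013)) = 1.101898 − (-0.000006)/(0.063139) = 1.101994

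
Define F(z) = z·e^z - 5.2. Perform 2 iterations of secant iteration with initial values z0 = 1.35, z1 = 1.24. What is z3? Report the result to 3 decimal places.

F(1.35) = 0.00752, F(1.24) = -0.91504
z2 = 1.24000 − (-0.91504)·(1.24000 − 1.35000) / (-0.91504 − 0.00752) = 1.24000 − (0.10065)/(-0.92256) = 1.34910
F(1.34910) = -0.00060
z3 = 1.34910 − (-0.00060)·(1.34910 − 1.24000) / (-0.00060 − (-0.91504)) = 1.34910 − (-0.00007)/(0.91444) = 1.34917

1.349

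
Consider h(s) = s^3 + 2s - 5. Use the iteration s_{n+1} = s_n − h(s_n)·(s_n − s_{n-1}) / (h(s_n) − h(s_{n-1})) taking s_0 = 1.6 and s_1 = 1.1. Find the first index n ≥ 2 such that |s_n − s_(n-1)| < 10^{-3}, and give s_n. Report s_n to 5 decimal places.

h(1.6) = 2.2960000, h(1.1) = -1.4690000
s_2 = 1.1000000 − (-1.4690000)·(-0.5000000)/(-3.7650000) = 1.2950863;  |Δ| = 0.1950863
h(1.2950863) = -0.2376457
s_3 = 1.2950863 − (-0.2376457)·(0.1950863)/(1.2313543) = 1.3327371;  |Δ| = 0.0376508
h(1.3327371) = 0.0326659
s_4 = 1.3327371 − 0.0326659·(0.0376508)/(0.2703116) = 1.3281872;  |Δ| = 0.0045499
h(1.3281872) = -0.0005958
s_5 = 1.3281872 − (-0.0005958)·(-0.0045499)/(-0.0332617) = 1.3282687;  |Δ| = 0.0000815
|s_5 − s_4| = 0.0000815 < 10^{-3}

n = 5, s_n = 1.32827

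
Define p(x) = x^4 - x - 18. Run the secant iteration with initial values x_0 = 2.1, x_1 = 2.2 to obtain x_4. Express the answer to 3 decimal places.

p(2.1) = -0.65190, p(2.2) = 3.22560
x_2 = 2.20000 − 3.22560·(2.20000 − 2.10000) / (3.22560 − (-0.65190)) = 2.20000 − (0.32256)/(3.87750) = 2.11681
p(2.11681) = -0.03840
x_3 = 2.11681 − (-0.03840)·(2.11681 − 2.20000) / (-0.03840 − 3.22560) = 2.11681 − (0.00319)/(-3.26400) = 2.11779
p(2.11779) = -0.00222
x_4 = 2.11779 − (-0.00222)·(2.11779 − 2.11681) / (-0.00222 − (-0.03840)) = 2.11779 − (0.00000)/(0.03617) = 2.11785

2.118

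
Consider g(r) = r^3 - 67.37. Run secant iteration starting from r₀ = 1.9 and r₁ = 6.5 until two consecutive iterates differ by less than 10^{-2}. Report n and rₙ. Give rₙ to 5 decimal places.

g(1.9) = -60.5110000, g(6.5) = 207.2550000
r₂ = 6.5000000 − 207.2550000·(4.6000000)/(267.7660000) = 2.9395293;  |Δ| = 3.5604707
g(2.9395293) = -41.9700199
r₃ = 2.9395293 − (-41.9700199)·(-3.5604707)/(-249.2250199) = 3.5391201;  |Δ| = 0.5995908
g(3.5391201) = -23.0412082
r₄ = 3.5391201 − (-23.0412082)·(0.5995908)/(18.9288117) = 4.2689755;  |Δ| = 0.7298554
g(4.2689755) = 10.4284587
r₅ = 4.2689755 − 10.4284587·(0.7298554)/(33.4696669) = 4.0415676;  |Δ| = 0.2274079
g(4.0415676) = -1.3539490
r₆ = 4.0415676 − (-1.3539490)·(-0.2274079)/(-11.7824077) = 4.0676997;  |Δ| = 0.0261321
g(4.0676997) = -0.0651065
r₇ = 4.0676997 − (-0.0651065)·(0.0261321)/(1.2888425) = 4.0690197;  |Δ| = 0.0013201
|r₇ − r₆| = 0.0013201 < 10^{-2}

n = 7, rₙ = 4.06902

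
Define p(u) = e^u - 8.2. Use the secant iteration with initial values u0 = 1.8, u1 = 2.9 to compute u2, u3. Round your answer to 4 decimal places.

p(1.8) = -2.150353, p(2.9) = 9.974145
u2 = 2.900000 − 9.974145·(2.900000 − 1.800000) / (9.974145 − (-2.150353)) = 2.900000 − (10.971560)/(12.124498) = 1.995092
p(1.995092) = -0.847123
u3 = 1.995092 − (-0.847123)·(1.995092 − 2.900000) / (-0.847123 − 9.974145) = 1.995092 − (0.766569)/(-10.821269) = 2.065931

1.9951, 2.0659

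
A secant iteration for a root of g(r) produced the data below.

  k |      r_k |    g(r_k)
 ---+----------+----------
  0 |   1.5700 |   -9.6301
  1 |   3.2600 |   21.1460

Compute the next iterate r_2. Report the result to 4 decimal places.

r_2 = 3.2600 − 21.1460·(3.2600 − 1.5700) / (21.1460 − (-9.6301))
   = 3.2600 − (35.736740)/(30.776100) = 2.098815

2.0988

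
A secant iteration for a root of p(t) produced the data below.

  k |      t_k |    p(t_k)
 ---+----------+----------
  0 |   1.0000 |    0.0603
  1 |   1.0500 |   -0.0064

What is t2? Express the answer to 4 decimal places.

t2 = 1.0500 − (-0.0064)·(1.0500 − 1.0000) / (-0.0064 − 0.0603)
   = 1.0500 − (-0.000320)/(-0.066700) = 1.045202

1.0452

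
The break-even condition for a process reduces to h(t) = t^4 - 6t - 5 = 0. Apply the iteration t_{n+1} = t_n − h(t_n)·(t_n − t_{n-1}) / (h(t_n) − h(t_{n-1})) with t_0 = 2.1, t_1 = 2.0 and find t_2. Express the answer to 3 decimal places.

2.035

h(2.1) = 1.84810, h(2.0) = -1.00000
t_2 = 2.00000 − (-1.00000)·(2.00000 − 2.10000) / (-1.00000 − 1.84810) = 2.00000 − (0.10000)/(-2.84810) = 2.03511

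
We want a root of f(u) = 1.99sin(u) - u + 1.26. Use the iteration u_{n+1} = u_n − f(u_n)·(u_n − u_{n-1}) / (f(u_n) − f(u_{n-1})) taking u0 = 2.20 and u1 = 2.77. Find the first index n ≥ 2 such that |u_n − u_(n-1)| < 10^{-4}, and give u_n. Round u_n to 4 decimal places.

n = 5, u_n = 2.4810

f(2.20) = 0.668908, f(2.77) = -0.787431
u2 = 2.770000 − (-0.787431)·(0.570000)/(-1.456339) = 2.461805;  |Δ| = 0.308195
f(2.461805) = 0.049163
u3 = 2.461805 − 0.049163·(-0.308195)/(0.836595) = 2.479917;  |Δ| = 0.018111
f(2.479917) = 0.002819
u4 = 2.479917 − 0.002819·(0.018111)/(-0.046345) = 2.481018;  |Δ| = 0.001101
f(2.481018) = -0.000013
u5 = 2.481018 − (-0.000013)·(0.001101)/(-0.002832) = 2.481013;  |Δ| = 0.000005
|u5 − u4| = 0.000005 < 10^{-4}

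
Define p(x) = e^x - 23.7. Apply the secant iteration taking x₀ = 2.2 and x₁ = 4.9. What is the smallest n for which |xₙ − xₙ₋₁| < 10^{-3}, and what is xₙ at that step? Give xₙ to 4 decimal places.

n = 8, xₙ = 3.1655

p(2.2) = -14.674987, p(4.9) = 110.589780
x₂ = 4.900000 − 110.589780·(2.700000)/(125.264766) = 2.516310;  |Δ| = 2.383690
p(2.516310) = -11.317184
x₃ = 2.516310 − (-11.317184)·(-2.383690)/(-121.906963) = 2.737599;  |Δ| = 0.221289
p(2.737599) = -8.250160
x₄ = 2.737599 − (-8.250160)·(0.221289)/(3.067024) = 3.332856;  |Δ| = 0.595258
p(3.332856) = 4.318253
x₅ = 3.332856 − 4.318253·(0.595258)/(12.568413) = 3.128338;  |Δ| = 0.204518
p(3.128338) = -0.864012
x₆ = 3.128338 − (-0.864012)·(-0.204518)/(-5.182265) = 3.162436;  |Δ| = 0.034098
p(3.162436) = -0.071916
x₇ = 3.162436 − (-0.071916)·(0.034098)/(0.792096) = 3.165532;  |Δ| = 0.003096
p(3.165532) = 0.001346
x₈ = 3.165532 − 0.001346·(0.003096)/(0.073262) = 3.165475;  |Δ| = 0.000057
|x₈ − x₇| = 0.000057 < 10^{-3}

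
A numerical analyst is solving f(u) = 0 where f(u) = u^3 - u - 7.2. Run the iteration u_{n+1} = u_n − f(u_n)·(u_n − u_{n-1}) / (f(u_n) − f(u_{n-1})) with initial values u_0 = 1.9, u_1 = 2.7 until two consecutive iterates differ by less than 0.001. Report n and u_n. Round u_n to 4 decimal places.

n = 5, u_n = 2.1032

f(1.9) = -2.241000, f(2.7) = 9.783000
u_2 = 2.700000 − 9.783000·(0.800000)/(12.024000) = 2.049102;  |Δ| = 0.650898
f(2.049102) = -0.645296
u_3 = 2.049102 − (-0.645296)·(-0.650898)/(-10.428296) = 2.089379;  |Δ| = 0.040277
f(2.089379) = -0.168186
u_4 = 2.089379 − (-0.168186)·(0.040277)/(0.477110) = 2.103577;  |Δ| = 0.014198
f(2.103577) = 0.004828
u_5 = 2.103577 − 0.004828·(0.014198)/(0.173014) = 2.103181;  |Δ| = 0.000396
|u_5 − u_4| = 0.000396 < 0.001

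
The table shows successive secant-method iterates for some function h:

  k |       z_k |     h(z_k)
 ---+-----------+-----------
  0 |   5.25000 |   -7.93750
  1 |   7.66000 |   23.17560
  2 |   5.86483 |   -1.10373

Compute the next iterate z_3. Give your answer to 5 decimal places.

z_3 = 5.86483 − (-1.10373)·(5.86483 − 7.66000) / (-1.10373 − 23.17560)
   = 5.86483 − (1.9813830)/(-24.2793300) = 5.9464378

5.94644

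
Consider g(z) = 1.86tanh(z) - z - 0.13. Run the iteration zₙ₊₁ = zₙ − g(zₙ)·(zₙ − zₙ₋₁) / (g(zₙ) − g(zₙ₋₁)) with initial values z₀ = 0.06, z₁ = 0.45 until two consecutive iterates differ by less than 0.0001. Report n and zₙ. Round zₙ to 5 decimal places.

n = 5, zₙ = 0.15376

g(0.06) = -0.0785337, g(0.45) = 0.2047321
z₂ = 0.4500000 − 0.2047321·(0.3900000)/(0.2832659) = 0.1681251;  |Δ| = 0.2818749
g(0.1681251) = 0.0116741
z₃ = 0.1681251 − 0.0116741·(-0.2818749)/(-0.1930580) = 0.1510802;  |Δ| = 0.0170449
g(0.1510802) = -0.0021897
z₄ = 0.1510802 − (-0.0021897)·(-0.0170449)/(-0.0138638) = 0.1537723;  |Δ| = 0.0026921
g(0.1537723) = 0.0000110
z₅ = 0.1537723 − 0.0000110·(0.0026921)/(0.0022006) = 0.1537589;  |Δ| = 0.0000134
|z₅ − z₄| = 0.0000134 < 0.0001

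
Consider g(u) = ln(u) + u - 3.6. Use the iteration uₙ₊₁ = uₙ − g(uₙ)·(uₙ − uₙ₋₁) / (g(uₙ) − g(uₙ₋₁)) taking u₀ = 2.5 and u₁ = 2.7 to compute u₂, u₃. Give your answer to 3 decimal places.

g(2.5) = -0.18371, g(2.7) = 0.09325
u₂ = 2.70000 − 0.09325·(2.70000 − 2.50000) / (0.09325 − (-0.18371)) = 2.70000 − (0.01865)/(0.27696) = 2.63266
g(2.63266) = 0.00066
u₃ = 2.63266 − 0.00066·(2.63266 − 2.70000) / (0.00066 − 0.09325) = 2.63266 − (-0.00004)/(-0.09260) = 2.63218

2.633, 2.632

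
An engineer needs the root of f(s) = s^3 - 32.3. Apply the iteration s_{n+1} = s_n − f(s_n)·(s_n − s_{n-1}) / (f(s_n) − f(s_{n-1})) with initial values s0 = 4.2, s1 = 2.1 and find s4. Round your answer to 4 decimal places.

3.1669

f(4.2) = 41.788000, f(2.1) = -23.039000
s2 = 2.100000 − (-23.039000)·(2.100000 − 4.200000) / (-23.039000 − 41.788000) = 2.100000 − (48.381900)/(-64.827000) = 2.846323
f(2.846323) = -9.240352
s3 = 2.846323 − (-9.240352)·(2.846323 − 2.100000) / (-9.240352 − (-23.039000)) = 2.846323 − (-6.896290)/(13.798648) = 3.346103
f(3.346103) = 5.164338
s4 = 3.346103 − 5.164338·(3.346103 − 2.846323) / (5.164338 − (-9.240352)) = 3.346103 − (2.581033)/(14.404690) = 3.166923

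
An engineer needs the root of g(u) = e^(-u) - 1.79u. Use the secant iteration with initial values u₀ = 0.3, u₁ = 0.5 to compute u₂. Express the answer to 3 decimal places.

g(0.3) = 0.20382, g(0.5) = -0.28847
u₂ = 0.50000 − (-0.28847)·(0.50000 − 0.30000) / (-0.28847 − 0.20382) = 0.50000 − (-0.05769)/(-0.49229) = 0.38280

0.383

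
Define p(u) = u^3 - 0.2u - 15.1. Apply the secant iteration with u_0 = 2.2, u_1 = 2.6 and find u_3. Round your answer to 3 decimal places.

2.498

p(2.2) = -4.89200, p(2.6) = 1.95600
u_2 = 2.60000 − 1.95600·(2.60000 − 2.20000) / (1.95600 − (-4.89200)) = 2.60000 − (0.78240)/(6.84800) = 2.48575
p(2.48575) = -0.23786
u_3 = 2.48575 − (-0.23786)·(2.48575 − 2.60000) / (-0.23786 − 1.95600) = 2.48575 − (0.02718)/(-2.19386) = 2.49814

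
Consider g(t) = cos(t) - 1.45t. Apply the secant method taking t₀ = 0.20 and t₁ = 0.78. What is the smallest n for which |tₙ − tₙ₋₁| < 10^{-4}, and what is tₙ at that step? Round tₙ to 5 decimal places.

g(0.20) = 0.6900666, g(0.78) = -0.4200865
t₂ = 0.7800000 − (-0.4200865)·(0.5800000)/(-1.1101530) = 0.5605256;  |Δ| = 0.2194744
g(0.5605256) = 0.0342136
t₃ = 0.5605256 − 0.0342136·(-0.2194744)/(0.4543001) = 0.5770544;  |Δ| = 0.0165288
g(0.5770544) = 0.0013444
t₄ = 0.5770544 − 0.0013444·(0.0165288)/(-0.0328692) = 0.5777305;  |Δ| = 0.0006761
g(0.5777305) = -0.0000049
t₅ = 0.5777305 − (-0.0000049)·(0.0006761)/(-0.0013493) = 0.5777280;  |Δ| = 0.0000025
|t₅ − t₄| = 0.0000025 < 10^{-4}

n = 5, tₙ = 0.57773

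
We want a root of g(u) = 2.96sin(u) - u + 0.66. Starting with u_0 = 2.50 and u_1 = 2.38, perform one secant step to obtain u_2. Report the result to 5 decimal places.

2.47898

g(2.50) = -0.0685225, g(2.38) = 0.3226220
u_2 = 2.3800000 − 0.3226220·(2.3800000 − 2.5000000) / (0.3226220 − (-0.0685225)) = 2.3800000 − (-0.0387146)/(0.3911444) = 2.4789779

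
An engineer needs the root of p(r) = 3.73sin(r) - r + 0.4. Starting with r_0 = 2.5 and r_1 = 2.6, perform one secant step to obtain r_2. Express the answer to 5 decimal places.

p(2.5) = 0.1323011, p(2.6) = -0.2771799
r_2 = 2.6000000 − (-0.2771799)·(2.6000000 − 2.5000000) / (-0.2771799 − 0.1323011) = 2.6000000 − (-0.0277180)/(-0.4094810) = 2.5323095

2.53231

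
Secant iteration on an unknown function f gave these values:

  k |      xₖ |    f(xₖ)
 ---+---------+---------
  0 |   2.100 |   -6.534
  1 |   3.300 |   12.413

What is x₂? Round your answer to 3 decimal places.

x₂ = 3.300 − 12.413·(3.300 − 2.100) / (12.413 − (-6.534))
   = 3.300 − (14.89560)/(18.94700) = 2.51383

2.514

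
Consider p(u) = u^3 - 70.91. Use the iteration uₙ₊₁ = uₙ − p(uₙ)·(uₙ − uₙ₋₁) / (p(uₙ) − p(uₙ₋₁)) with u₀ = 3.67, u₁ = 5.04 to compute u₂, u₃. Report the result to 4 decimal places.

4.0444, 4.1209

p(3.67) = -21.479137, p(5.04) = 57.114064
u₂ = 5.040000 − 57.114064·(5.040000 − 3.670000) / (57.114064 − (-21.479137)) = 5.040000 − (78.246268)/(78.593201) = 4.044414
p(4.044414) = -4.754355
u₃ = 4.044414 − (-4.754355)·(4.044414 − 5.040000) / (-4.754355 − 57.114064) = 4.044414 − (4.733368)/(-61.868419) = 4.120921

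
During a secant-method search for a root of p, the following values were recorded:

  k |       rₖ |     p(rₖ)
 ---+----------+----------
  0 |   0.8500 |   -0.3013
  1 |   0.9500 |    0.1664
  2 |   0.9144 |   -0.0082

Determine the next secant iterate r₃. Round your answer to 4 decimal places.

r₃ = 0.9144 − (-0.0082)·(0.9144 − 0.9500) / (-0.0082 − 0.1664)
   = 0.9144 − (0.000292)/(-0.174600) = 0.916072

0.9161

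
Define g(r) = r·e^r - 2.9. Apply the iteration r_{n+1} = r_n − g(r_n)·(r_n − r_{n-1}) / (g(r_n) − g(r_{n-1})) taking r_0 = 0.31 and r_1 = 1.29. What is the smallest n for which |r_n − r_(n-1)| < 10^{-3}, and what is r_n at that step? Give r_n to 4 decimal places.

g(0.31) = -2.477338, g(1.29) = 1.786295
r_2 = 1.290000 − 1.786295·(0.980000)/(4.263633) = 0.879419;  |Δ| = 0.410581
g(0.879419) = -0.781043
r_3 = 0.879419 − (-0.781043)·(-0.410581)/(-2.567337) = 1.004327;  |Δ| = 0.124908
g(1.004327) = -0.158119
r_4 = 1.004327 − (-0.158119)·(0.124908)/(0.622924) = 1.036033;  |Δ| = 0.031706
g(1.036033) = 0.019555
r_5 = 1.036033 − 0.019555·(0.031706)/(0.177674) = 1.032543;  |Δ| = 0.003490
g(1.032543) = -0.000415
r_6 = 1.032543 − (-0.000415)·(-0.003490)/(-0.019970) = 1.032615;  |Δ| = 0.000072
|r_6 − r_5| = 0.000072 < 10^{-3}

n = 6, r_n = 1.0326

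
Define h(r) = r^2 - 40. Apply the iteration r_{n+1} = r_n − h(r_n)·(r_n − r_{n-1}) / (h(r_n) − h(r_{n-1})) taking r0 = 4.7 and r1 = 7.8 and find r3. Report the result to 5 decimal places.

h(4.7) = -17.9100000, h(7.8) = 20.8400000
r2 = 7.8000000 − 20.8400000·(7.8000000 − 4.7000000) / (20.8400000 − (-17.9100000)) = 7.8000000 − (64.6040000)/(38.7500000) = 6.1328000
h(6.1328000) = -2.3887642
r3 = 6.1328000 − (-2.3887642)·(6.1328000 − 7.8000000) / (-2.3887642 − 20.8400000) = 6.1328000 − (3.9825476)/(-23.2287642) = 6.3042490

6.30425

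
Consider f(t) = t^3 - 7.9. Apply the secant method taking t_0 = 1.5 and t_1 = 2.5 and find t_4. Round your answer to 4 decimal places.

f(1.5) = -4.525000, f(2.5) = 7.725000
t_2 = 2.500000 − 7.725000·(2.500000 − 1.500000) / (7.725000 − (-4.525000)) = 2.500000 − (7.725000)/(12.250000) = 1.869388
f(1.869388) = -1.367218
t_3 = 1.869388 − (-1.367218)·(1.869388 − 2.500000) / (-1.367218 − 7.725000) = 1.869388 − (0.862184)/(-9.092218) = 1.964214
f(1.964214) = -0.321790
t_4 = 1.964214 − (-0.321790)·(1.964214 − 1.869388) / (-0.321790 − (-1.367218)) = 1.964214 − (-0.030514)/(1.045428) = 1.993403

1.9934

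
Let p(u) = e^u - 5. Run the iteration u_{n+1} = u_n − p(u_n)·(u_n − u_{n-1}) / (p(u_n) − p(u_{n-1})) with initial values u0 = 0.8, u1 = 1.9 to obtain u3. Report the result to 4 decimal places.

p(0.8) = -2.774459, p(1.9) = 1.685894
u2 = 1.900000 − 1.685894·(1.900000 − 0.800000) / (1.685894 − (-2.774459)) = 1.900000 − (1.854484)/(4.460354) = 1.484229
p(1.484229) = -0.588435
u3 = 1.484229 − (-0.588435)·(1.484229 − 1.900000) / (-0.588435 − 1.685894) = 1.484229 − (0.244654)/(-2.274330) = 1.591801

1.5918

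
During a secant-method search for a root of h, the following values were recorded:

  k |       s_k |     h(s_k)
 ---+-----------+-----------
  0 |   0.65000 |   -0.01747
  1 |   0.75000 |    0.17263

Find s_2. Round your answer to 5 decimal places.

s_2 = 0.75000 − 0.17263·(0.75000 − 0.65000) / (0.17263 − (-0.01747))
   = 0.75000 − (0.0172630)/(0.1901000) = 0.6591899

0.65919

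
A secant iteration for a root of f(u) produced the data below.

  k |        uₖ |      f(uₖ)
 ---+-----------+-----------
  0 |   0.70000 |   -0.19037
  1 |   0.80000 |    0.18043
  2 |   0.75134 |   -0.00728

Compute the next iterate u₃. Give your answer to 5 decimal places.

0.75323

u₃ = 0.75134 − (-0.00728)·(0.75134 − 0.80000) / (-0.00728 − 0.18043)
   = 0.75134 − (0.0003542)/(-0.1877100) = 0.7532272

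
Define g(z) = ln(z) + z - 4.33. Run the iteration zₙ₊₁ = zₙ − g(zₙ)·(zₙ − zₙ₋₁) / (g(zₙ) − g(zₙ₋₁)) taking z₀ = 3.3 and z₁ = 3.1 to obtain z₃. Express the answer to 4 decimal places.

g(3.3) = 0.163922, g(3.1) = -0.098598
z₂ = 3.100000 − (-0.098598)·(3.100000 − 3.300000) / (-0.098598 − 0.163922) = 3.100000 − (0.019720)/(-0.262520) = 3.175116
g(3.175116) = 0.000461
z₃ = 3.175116 − 0.000461·(3.175116 − 3.100000) / (0.000461 − (-0.098598)) = 3.175116 − (0.000035)/(0.099059) = 3.174767

3.1748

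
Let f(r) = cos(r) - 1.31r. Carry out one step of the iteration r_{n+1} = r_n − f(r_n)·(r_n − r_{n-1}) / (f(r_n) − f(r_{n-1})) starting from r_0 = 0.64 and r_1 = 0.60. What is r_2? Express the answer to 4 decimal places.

f(0.64) = -0.036304, f(0.60) = 0.039336
r_2 = 0.600000 − 0.039336·(0.600000 − 0.640000) / (0.039336 − (-0.036304)) = 0.600000 − (-0.001573)/(0.075640) = 0.620802

0.6208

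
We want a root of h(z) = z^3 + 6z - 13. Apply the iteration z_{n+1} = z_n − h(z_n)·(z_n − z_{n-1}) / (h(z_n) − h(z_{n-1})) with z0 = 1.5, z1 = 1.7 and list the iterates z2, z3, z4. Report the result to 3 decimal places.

h(1.5) = -0.62500, h(1.7) = 2.11300
z2 = 1.70000 − 2.11300·(1.70000 − 1.50000) / (2.11300 − (-0.62500)) = 1.70000 − (0.42260)/(2.73800) = 1.54565
h(1.54565) = -0.03344
z3 = 1.54565 − (-0.03344)·(1.54565 − 1.70000) / (-0.03344 − 2.11300) = 1.54565 − (0.00516)/(-2.14644) = 1.54806
h(1.54806) = -0.00175
z4 = 1.54806 − (-0.00175)·(1.54806 − 1.54565) / (-0.00175 − (-0.03344)) = 1.54806 − (0.00000)/(0.03169) = 1.54819

1.546, 1.548, 1.548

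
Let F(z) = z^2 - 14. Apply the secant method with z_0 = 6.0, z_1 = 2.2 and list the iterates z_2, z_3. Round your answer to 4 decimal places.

3.3171, 3.8603

F(6.0) = 22.000000, F(2.2) = -9.160000
z_2 = 2.200000 − (-9.160000)·(2.200000 − 6.000000) / (-9.160000 − 22.000000) = 2.200000 − (34.808000)/(-31.160000) = 3.317073
F(3.317073) = -2.997026
z_3 = 3.317073 − (-2.997026)·(3.317073 − 2.200000) / (-2.997026 − (-9.160000)) = 3.317073 − (-3.347897)/(6.162974) = 3.860301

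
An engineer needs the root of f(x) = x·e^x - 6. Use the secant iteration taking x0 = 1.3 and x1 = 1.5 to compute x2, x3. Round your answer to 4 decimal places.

f(1.3) = -1.229914, f(1.5) = 0.722534
x2 = 1.500000 − 0.722534·(1.500000 − 1.300000) / (0.722534 − (-1.229914)) = 1.500000 − (0.144507)/(1.952448) = 1.425987
f(1.425987) = -0.065095
x3 = 1.425987 − (-0.065095)·(1.425987 − 1.500000) / (-0.065095 − 0.722534) = 1.425987 − (0.004818)/(-0.787629) = 1.432104

1.4260, 1.4321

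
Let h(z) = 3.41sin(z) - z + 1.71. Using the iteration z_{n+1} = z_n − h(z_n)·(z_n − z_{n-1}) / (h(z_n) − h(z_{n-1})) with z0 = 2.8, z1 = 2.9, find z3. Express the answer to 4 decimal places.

h(2.8) = 0.052310, h(2.9) = -0.374160
z2 = 2.900000 − (-0.374160)·(2.900000 − 2.800000) / (-0.374160 − 0.052310) = 2.900000 − (-0.037416)/(-0.426469) = 2.812266
h(2.812266) = 0.000549
z3 = 2.812266 − 0.000549·(2.812266 − 2.900000) / (0.000549 − (-0.374160)) = 2.812266 − (-0.000048)/(0.374709) = 2.812394

2.8124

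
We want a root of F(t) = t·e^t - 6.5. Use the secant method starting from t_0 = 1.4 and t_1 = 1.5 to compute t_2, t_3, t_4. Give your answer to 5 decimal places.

F(1.4) = -0.8227200, F(1.5) = 0.2225336
t_2 = 1.5000000 − 0.2225336·(1.5000000 − 1.4000000) / (0.2225336 − (-0.8227200)) = 1.5000000 − (0.0222534)/(1.0452537) = 1.4787101
F(1.4787101) = -0.0124807
t_3 = 1.4787101 − (-0.0124807)·(1.4787101 − 1.5000000) / (-0.0124807 − 0.2225336) = 1.4787101 − (0.0002657)/(-0.2350143) = 1.4798407
F(1.4798407) = -0.0001756
t_4 = 1.4798407 − (-0.0001756)·(1.4798407 − 1.4787101) / (-0.0001756 − (-0.0124807)) = 1.4798407 − (-0.0000002)/(0.0123050) = 1.4798568

1.47871, 1.47984, 1.47986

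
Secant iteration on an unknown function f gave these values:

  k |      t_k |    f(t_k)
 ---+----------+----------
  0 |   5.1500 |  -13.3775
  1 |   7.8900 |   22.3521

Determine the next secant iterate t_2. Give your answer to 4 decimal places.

t_2 = 7.8900 − 22.3521·(7.8900 − 5.1500) / (22.3521 − (-13.3775))
   = 7.8900 − (61.244754)/(35.729600) = 6.175882

6.1759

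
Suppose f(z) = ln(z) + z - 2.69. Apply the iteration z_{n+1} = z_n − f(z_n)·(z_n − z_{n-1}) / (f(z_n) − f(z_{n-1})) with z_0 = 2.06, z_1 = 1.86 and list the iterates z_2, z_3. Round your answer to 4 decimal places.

f(2.06) = 0.092706, f(1.86) = -0.209424
z_2 = 1.860000 − (-0.209424)·(1.860000 − 2.060000) / (-0.209424 − 0.092706) = 1.860000 − (0.041885)/(-0.302129) = 1.998632
f(1.998632) = 0.001094
z_3 = 1.998632 − 0.001094·(1.998632 − 1.860000) / (0.001094 − (-0.209424)) = 1.998632 − (0.000152)/(0.210518) = 1.997911

1.9986, 1.9979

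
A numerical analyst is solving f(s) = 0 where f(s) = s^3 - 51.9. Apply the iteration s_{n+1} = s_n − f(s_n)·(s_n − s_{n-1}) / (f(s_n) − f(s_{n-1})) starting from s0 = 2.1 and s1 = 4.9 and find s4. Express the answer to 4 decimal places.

f(2.1) = -42.639000, f(4.9) = 65.749000
s2 = 4.900000 − 65.749000·(4.900000 − 2.100000) / (65.749000 − (-42.639000)) = 4.900000 − (184.097200)/(108.388000) = 3.201498
f(3.201498) = -19.085950
s3 = 3.201498 − (-19.085950)·(3.201498 − 4.900000) / (-19.085950 − 65.749000) = 3.201498 − (32.417518)/(-84.834950) = 3.583623
f(3.583623) = -5.877850
s4 = 3.583623 − (-5.877850)·(3.583623 − 3.201498) / (-5.877850 − (-19.085950)) = 3.583623 − (-2.246071)/(13.208100) = 3.753675

3.7537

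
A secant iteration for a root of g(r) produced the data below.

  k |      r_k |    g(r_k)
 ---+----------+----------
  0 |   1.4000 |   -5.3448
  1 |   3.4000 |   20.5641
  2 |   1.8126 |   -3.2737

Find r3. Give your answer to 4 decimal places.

r3 = 1.8126 − (-3.2737)·(1.8126 − 3.4000) / (-3.2737 − 20.5641)
   = 1.8126 − (5.196671)/(-23.837800) = 2.030601

2.0306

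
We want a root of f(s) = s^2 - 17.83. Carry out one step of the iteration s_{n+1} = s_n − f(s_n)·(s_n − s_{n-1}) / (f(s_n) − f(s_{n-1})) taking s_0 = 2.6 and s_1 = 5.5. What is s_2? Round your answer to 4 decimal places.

f(2.6) = -11.070000, f(5.5) = 12.420000
s_2 = 5.500000 − 12.420000·(5.500000 − 2.600000) / (12.420000 − (-11.070000)) = 5.500000 − (36.018000)/(23.490000) = 3.966667

3.9667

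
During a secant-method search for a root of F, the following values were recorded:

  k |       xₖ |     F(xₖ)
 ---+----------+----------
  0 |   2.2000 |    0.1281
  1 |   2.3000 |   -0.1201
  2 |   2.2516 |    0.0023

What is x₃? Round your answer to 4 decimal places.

2.2525

x₃ = 2.2516 − 0.0023·(2.2516 − 2.3000) / (0.0023 − (-0.1201))
   = 2.2516 − (-0.000111)/(0.122400) = 2.252509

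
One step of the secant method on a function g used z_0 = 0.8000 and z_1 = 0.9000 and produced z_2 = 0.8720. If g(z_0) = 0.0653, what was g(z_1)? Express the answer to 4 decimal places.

The secant line through (0.8000, 0.0653) and (0.9000, g(z_1)) crosses zero at z_2 = 0.8720.
So (0.8000, 0.0653), (0.9000, g(z_1)), (0.8720, 0) are collinear:
g(z_1) = 0.0653 · (0.9000 − 0.8720) / (0.8000 − 0.8720) = 0.0653 · (0.028000)/(-0.072000) = -0.025394

-0.0254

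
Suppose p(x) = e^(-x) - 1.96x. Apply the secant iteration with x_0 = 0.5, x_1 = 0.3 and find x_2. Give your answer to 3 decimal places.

0.358

p(0.5) = -0.37347, p(0.3) = 0.15282
x_2 = 0.30000 − 0.15282·(0.30000 − 0.50000) / (0.15282 − (-0.37347)) = 0.30000 − (-0.03056)/(0.52629) = 0.35807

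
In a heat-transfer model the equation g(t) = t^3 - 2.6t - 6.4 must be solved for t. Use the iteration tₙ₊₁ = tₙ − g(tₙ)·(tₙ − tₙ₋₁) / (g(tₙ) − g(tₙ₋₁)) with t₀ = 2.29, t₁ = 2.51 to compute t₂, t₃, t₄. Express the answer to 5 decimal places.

2.31348, 2.31569, 2.31592

g(2.29) = -0.3450110, g(2.51) = 2.8872510
t₂ = 2.5100000 − 2.8872510·(2.5100000 − 2.2900000) / (2.8872510 − (-0.3450110)) = 2.5100000 − (0.6351952)/(3.2322620) = 2.3134828
g(2.3134828) = -0.0328271
t₃ = 2.3134828 − (-0.0328271)·(2.3134828 − 2.5100000) / (-0.0328271 − 2.8872510) = 2.3134828 − (0.0064511)/(-2.9200781) = 2.3156920
g(2.3156920) = -0.0030646
t₄ = 2.3156920 − (-0.0030646)·(2.3156920 − 2.3134828) / (-0.0030646 − (-0.0328271)) = 2.3156920 − (-0.0000068)/(0.0297624) = 2.3159195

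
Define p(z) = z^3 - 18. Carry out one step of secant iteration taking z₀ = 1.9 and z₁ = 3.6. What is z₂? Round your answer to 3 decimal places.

p(1.9) = -11.14100, p(3.6) = 28.65600
z₂ = 3.60000 − 28.65600·(3.60000 − 1.90000) / (28.65600 − (-11.14100)) = 3.60000 − (48.71520)/(39.79700) = 2.37591

2.376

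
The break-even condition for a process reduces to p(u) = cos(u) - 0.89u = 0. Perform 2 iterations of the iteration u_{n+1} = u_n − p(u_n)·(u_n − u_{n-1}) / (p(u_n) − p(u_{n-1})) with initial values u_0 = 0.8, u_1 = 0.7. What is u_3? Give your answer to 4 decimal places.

p(0.8) = -0.015293, p(0.7) = 0.141842
u_2 = 0.700000 − 0.141842·(0.700000 − 0.800000) / (0.141842 − (-0.015293)) = 0.700000 − (-0.014184)/(0.157135) = 0.790267
p(0.790267) = 0.000317
u_3 = 0.790267 − 0.000317·(0.790267 − 0.700000) / (0.000317 − 0.141842) = 0.790267 − (0.000029)/(-0.141525) = 0.790470

0.7905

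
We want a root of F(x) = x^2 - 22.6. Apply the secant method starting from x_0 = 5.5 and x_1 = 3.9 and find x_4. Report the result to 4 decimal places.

F(5.5) = 7.650000, F(3.9) = -7.390000
x_2 = 3.900000 − (-7.390000)·(3.900000 − 5.500000) / (-7.390000 − 7.650000) = 3.900000 − (11.824000)/(-15.040000) = 4.686170
F(4.686170) = -0.639809
x_3 = 4.686170 − (-0.639809)·(4.686170 − 3.900000) / (-0.639809 − (-7.390000)) = 4.686170 − (-0.502999)/(6.750191) = 4.760686
F(4.760686) = 0.064135
x_4 = 4.760686 − 0.064135·(4.760686 − 4.686170) / (0.064135 − (-0.639809)) = 4.760686 − (0.004779)/(0.703944) = 4.753897

4.7539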